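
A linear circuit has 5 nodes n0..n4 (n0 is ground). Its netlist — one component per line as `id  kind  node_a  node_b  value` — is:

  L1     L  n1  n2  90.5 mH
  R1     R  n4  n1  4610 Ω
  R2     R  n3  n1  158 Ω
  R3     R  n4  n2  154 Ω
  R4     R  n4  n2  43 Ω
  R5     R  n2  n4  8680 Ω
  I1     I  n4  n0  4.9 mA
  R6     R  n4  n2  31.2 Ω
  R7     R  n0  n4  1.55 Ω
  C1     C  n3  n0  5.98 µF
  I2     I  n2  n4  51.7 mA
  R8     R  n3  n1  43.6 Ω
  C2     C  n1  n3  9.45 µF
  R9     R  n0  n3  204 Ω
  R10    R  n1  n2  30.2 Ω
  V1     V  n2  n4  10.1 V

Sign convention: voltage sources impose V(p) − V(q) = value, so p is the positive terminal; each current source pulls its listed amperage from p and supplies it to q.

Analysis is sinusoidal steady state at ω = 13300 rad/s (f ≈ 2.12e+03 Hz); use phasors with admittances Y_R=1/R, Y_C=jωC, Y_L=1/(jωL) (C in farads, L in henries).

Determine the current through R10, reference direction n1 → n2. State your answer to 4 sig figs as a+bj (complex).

-0.2202-0.1310j A

Element admittances at ω=13300 rad/s:
  Y(L1) = 0.000-0.0008308j S between n1,n2
  Y(R1) = 0.0002169+0.000j S between n4,n1
  Y(R2) = 0.006329+0.000j S between n3,n1
  Y(R3) = 0.006494+0.000j S between n4,n2
  Y(R4) = 0.02326+0.000j S between n4,n2
  Y(R5) = 0.0001152+0.000j S between n2,n4
  I1: injects 0.0049 A into n0 (from n4)
  Y(R6) = 0.03205+0.000j S between n4,n2
  Y(R7) = 0.6452+0.000j S between n0,n4
  Y(C1) = 0.000+0.07953j S between n3,n0
  I2: injects 0.0517 A into n4 (from n2)
  Y(R8) = 0.02294+0.000j S between n3,n1
  Y(C2) = 0.000+0.1257j S between n1,n3
  Y(R9) = 0.004902+0.000j S between n0,n3
  Y(R10) = 0.03311+0.000j S between n1,n2
  V1: constraint V(n2)−V(n4) = 10.1
Assemble and solve the 5×5 MNA system:
  V(n1)=3.098-4.151j  V(n2)=9.747-0.1958j  V(n3)=1.754-2.692j  V(n4)=-0.3528-0.1958j
  i(V1)=-0.9005-0.1254j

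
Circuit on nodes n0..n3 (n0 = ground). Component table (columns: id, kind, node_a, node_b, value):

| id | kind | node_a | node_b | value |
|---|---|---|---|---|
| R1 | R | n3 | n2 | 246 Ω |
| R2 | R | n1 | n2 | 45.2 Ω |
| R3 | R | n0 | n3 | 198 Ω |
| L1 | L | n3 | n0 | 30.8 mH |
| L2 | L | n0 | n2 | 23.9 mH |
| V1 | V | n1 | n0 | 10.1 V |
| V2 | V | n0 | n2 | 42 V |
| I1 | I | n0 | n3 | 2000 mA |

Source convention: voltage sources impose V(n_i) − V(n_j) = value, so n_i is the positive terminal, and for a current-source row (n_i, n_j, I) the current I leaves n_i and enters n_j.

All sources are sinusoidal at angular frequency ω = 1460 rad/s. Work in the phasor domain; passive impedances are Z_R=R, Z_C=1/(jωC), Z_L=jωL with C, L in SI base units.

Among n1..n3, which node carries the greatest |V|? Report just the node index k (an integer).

MNA unknowns: 3 node voltages V₁..V_3 plus 2 source currents (V1, V2)
R1: Y=0.004065+0.000j on G[3,2]
R2: Y=0.02212+0.000j on G[1,2]
R3: Y=0.005051+0.000j on G[0,3]
L1: Y=0.000-0.02224j on G[3,0]
L2: Y=0.000-0.02866j on G[0,2]
V1: row V1−V0=10.1, i_V1 at 1,0
V2: row V0−V2=42, i_V2 at 0,2
I1: z[0]−=2, z[3]+=2
solve → V1=10.10+0.000j, V2=-42.00+0.000j, V3=28.87+70.43j
aux → i_V1=-1.153+0.000j, i_V2=-1.441+0.9174j

3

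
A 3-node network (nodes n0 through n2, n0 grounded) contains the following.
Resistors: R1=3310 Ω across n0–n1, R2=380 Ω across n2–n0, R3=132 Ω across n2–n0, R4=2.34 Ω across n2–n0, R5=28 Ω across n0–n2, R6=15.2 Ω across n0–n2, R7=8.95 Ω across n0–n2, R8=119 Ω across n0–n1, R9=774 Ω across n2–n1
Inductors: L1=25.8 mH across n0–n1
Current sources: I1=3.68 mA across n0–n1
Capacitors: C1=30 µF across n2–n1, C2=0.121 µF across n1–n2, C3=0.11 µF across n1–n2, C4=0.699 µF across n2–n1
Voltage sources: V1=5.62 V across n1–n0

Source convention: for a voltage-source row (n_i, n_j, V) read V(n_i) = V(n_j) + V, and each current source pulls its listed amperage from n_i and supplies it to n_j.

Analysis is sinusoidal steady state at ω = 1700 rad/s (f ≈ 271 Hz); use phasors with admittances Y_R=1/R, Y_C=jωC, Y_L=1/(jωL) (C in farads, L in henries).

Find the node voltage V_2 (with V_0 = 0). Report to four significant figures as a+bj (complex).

0.04737+0.4493j V

Element admittances at ω=1700 rad/s:
  Y(R1) = 0.0003021+0.000j S between n0,n1
  Y(R2) = 0.002632+0.000j S between n2,n0
  Y(L1) = 0.000-0.02280j S between n0,n1
  I1: injects 0.00368 A into n1 (from n0)
  Y(R3) = 0.007576+0.000j S between n2,n0
  Y(C1) = 0.000+0.05100j S between n2,n1
  Y(R4) = 0.4274+0.000j S between n2,n0
  Y(C2) = 0.000+0.0002057j S between n1,n2
  Y(R5) = 0.03571+0.000j S between n0,n2
  Y(R6) = 0.06579+0.000j S between n0,n2
  Y(C3) = 0.000+0.0001870j S between n1,n2
  Y(C4) = 0.000+0.001188j S between n2,n1
  Y(R7) = 0.1117+0.000j S between n0,n2
  Y(R8) = 0.008403+0.000j S between n0,n1
  Y(R9) = 0.001292+0.000j S between n2,n1
  V1: constraint V(n1)−V(n0) = 5.62
Assemble and solve the 3×3 MNA system:
  V(n1)=5.620+0.000j  V(n2)=0.04737+0.4493j
  i(V1)=-0.07607-0.1643j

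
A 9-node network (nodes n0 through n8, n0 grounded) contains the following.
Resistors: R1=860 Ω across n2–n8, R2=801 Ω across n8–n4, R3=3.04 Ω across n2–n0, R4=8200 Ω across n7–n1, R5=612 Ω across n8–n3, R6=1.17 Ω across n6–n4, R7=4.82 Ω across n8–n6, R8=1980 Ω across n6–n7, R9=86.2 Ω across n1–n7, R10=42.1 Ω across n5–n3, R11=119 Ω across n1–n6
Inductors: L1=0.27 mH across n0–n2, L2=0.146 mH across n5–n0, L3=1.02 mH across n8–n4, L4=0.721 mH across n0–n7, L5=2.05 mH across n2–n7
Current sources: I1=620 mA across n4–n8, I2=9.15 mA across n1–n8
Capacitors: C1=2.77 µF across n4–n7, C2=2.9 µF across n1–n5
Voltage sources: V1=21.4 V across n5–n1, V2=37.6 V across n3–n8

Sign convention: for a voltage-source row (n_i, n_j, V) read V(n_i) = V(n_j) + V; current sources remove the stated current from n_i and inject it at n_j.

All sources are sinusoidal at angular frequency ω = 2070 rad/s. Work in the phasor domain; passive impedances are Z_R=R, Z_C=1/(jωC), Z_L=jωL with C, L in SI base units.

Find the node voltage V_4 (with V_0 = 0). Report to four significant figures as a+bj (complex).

-31.14+4.728j V

Apply KCL at each of the 8 non-ground nodes and solve the resulting linear system.
Node n1: branches {R4, I2, C2, R9, R11, V1} → V_1 = -21.45+0.1009j
Node n2: branches {R1, L1, R3, L5} → V_2 = 0.009497-0.05923j
Node n3: branches {R5, R10, V2} → V_3 = 7.072+5.595j
Node n4: branches {R2, I1, L3, R6, C1} → V_4 = -31.14+4.728j
Node n5: branches {L2, C2, R10, V1} → V_5 = -0.04994+0.1009j
Node n6: branches {R6, R7, R8, R11} → V_6 = -30.93+4.857j
Node n7: branches {R4, C1, L4, R8, L5, R9} → V_7 = 0.1922-0.3450j
Node n8: branches {R1, R2, I1, R5, L3, I2, R7, V2} → V_8 = -30.53+5.595j
Source currents: i(V1)=-0.1649-0.1632j, i(V2)=-0.2306-0.1305j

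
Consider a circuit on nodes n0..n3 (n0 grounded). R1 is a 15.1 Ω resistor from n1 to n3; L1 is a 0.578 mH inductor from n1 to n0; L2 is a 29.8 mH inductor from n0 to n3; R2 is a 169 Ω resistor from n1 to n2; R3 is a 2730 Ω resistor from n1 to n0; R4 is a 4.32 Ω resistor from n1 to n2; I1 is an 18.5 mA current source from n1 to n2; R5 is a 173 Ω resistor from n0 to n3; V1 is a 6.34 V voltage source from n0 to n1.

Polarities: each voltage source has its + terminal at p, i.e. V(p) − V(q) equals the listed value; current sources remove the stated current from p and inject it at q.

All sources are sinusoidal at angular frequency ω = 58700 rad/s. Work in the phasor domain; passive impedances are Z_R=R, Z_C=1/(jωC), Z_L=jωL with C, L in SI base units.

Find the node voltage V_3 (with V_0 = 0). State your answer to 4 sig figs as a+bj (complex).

Apply KCL at each of the 3 non-ground nodes and solve the resulting linear system.
Node n1: branches {R1, L1, R2, R3, R4, I1, V1} → V_1 = -6.340+0.000j
Node n2: branches {R2, R4, I1} → V_2 = -6.262+0.000j
Node n3: branches {R1, L2, R5} → V_3 = -5.831-0.04629j
Source currents: i(V1)=-0.03605+0.1899j

-5.831-0.04629j V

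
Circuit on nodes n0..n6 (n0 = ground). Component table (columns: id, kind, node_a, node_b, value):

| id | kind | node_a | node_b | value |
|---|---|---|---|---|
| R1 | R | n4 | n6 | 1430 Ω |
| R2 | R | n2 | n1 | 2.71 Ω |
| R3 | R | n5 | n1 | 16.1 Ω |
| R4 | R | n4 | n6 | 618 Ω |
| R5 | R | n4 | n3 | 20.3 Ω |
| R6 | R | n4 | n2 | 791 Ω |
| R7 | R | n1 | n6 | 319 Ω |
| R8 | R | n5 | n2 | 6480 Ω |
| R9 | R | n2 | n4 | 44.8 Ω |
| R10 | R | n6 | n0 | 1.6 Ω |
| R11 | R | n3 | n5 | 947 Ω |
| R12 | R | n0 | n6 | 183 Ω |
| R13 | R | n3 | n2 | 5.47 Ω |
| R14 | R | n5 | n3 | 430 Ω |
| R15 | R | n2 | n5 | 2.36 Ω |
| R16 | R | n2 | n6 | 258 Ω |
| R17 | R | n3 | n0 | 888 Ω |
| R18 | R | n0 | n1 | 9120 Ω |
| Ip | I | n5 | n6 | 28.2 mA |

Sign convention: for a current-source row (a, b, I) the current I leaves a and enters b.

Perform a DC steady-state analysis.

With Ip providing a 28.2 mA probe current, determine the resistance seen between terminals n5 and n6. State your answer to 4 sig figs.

R_eq = 97.75 Ω

Apply KCL at each of the 6 non-ground nodes and solve the resulting linear system.
Node n1: branches {R2, R3, R7, R18} → V_1 = -2.683
Node n2: branches {R2, R6, R8, R9, R13, R15, R16} → V_2 = -2.695
Node n3: branches {R5, R11, R13, R14, R17} → V_3 = -2.661
Node n4: branches {R1, R4, R5, R6, R9} → V_4 = -2.590
Node n5: branches {R3, R8, R11, R14, R15, Ip} → V_5 = -2.751
Node n6: branches {R1, R4, R7, R10, R12, R16, Ip} → V_6 = 0.005220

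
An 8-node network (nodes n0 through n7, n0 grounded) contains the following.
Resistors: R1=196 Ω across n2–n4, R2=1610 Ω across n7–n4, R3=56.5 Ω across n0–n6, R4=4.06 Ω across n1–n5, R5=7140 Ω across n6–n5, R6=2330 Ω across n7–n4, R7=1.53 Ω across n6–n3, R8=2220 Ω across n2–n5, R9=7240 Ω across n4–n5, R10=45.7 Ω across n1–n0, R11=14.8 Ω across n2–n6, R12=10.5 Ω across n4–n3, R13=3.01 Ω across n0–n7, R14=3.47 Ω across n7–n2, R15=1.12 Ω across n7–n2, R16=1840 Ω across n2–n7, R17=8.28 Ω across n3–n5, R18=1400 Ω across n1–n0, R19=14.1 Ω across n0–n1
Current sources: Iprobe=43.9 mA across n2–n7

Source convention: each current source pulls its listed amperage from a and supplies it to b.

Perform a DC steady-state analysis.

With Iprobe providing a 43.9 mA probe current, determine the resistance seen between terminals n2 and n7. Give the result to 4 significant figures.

R_eq = 0.8253 Ω

MNA unknowns: 7 node voltages V₁..V_7
R1: Y=0.005102 on G[2,4]
R2: Y=0.0006211 on G[7,4]
R3: Y=0.01770 on G[0,6]
R4: Y=0.2463 on G[1,5]
R5: Y=0.0001401 on G[6,5]
R6: Y=0.0004292 on G[7,4]
R7: Y=0.6536 on G[6,3]
R8: Y=0.0004505 on G[2,5]
R9: Y=0.0001381 on G[4,5]
R10: Y=0.02188 on G[1,0]
R11: Y=0.06757 on G[2,6]
R12: Y=0.09524 on G[4,3]
R13: Y=0.3322 on G[0,7]
R14: Y=0.2882 on G[7,2]
R15: Y=0.8929 on G[7,2]
R16: Y=0.0005435 on G[2,7]
R17: Y=0.1208 on G[3,5]
R18: Y=0.0007143 on G[1,0]
R19: Y=0.07092 on G[0,1]
Iprobe: z[2]−=0.0439, z[7]+=0.0439
solve → V1=-0.007995, V2=-0.03301, V3=-0.01712, V4=-0.01770, V5=-0.01103, V6=-0.01817, V7=0.003218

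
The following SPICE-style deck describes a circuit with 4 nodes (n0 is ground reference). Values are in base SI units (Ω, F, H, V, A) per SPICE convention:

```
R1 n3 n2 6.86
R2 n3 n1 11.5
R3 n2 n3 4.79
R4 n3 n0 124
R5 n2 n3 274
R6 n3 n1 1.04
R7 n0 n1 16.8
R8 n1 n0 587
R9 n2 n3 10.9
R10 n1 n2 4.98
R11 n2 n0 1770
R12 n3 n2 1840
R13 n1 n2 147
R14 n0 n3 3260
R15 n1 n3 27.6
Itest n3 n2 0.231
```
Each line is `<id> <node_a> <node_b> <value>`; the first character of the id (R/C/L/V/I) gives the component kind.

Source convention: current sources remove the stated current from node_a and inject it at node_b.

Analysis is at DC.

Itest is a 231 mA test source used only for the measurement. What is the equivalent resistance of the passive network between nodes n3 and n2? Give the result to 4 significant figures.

R_eq = 1.599 Ω

MNA unknowns: 3 node voltages V₁..V_3
R1: Y=0.1458 on G[3,2]
R2: Y=0.08696 on G[3,1]
R3: Y=0.2088 on G[2,3]
R4: Y=0.008065 on G[3,0]
R5: Y=0.003650 on G[2,3]
R6: Y=0.9615 on G[3,1]
R7: Y=0.05952 on G[0,1]
R8: Y=0.001704 on G[1,0]
R9: Y=0.09174 on G[2,3]
R10: Y=0.2008 on G[1,2]
R11: Y=0.0005650 on G[2,0]
R12: Y=0.0005435 on G[3,2]
R13: Y=0.006803 on G[1,2]
R14: Y=0.0003067 on G[0,3]
R15: Y=0.03623 on G[1,3]
Itest: z[3]−=0.231, z[2]+=0.231
solve → V1=0.004556, V2=0.3148, V3=-0.05457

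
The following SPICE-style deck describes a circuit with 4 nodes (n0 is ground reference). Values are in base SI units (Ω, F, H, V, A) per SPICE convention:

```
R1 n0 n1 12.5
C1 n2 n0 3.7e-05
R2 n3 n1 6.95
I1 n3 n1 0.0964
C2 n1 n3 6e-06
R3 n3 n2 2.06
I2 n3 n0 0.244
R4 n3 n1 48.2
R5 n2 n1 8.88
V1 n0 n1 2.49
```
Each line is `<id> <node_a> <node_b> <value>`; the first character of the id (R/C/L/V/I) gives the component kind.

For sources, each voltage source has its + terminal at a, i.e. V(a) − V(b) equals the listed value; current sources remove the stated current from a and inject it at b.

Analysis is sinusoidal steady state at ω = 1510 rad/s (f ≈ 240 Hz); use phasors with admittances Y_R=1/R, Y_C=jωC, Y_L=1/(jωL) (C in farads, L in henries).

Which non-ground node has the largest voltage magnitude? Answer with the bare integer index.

3

MNA unknowns: 3 node voltages V₁..V_3 plus 1 source current (V1)
R1: Y=0.08000+0.000j on G[0,1]
C1: Y=0.000+0.05587j on G[2,0]
R2: Y=0.1439+0.000j on G[3,1]
I1: z[3]−=0.0964, z[1]+=0.0964
C2: Y=0.000+0.009060j on G[1,3]
R3: Y=0.4854+0.000j on G[3,2]
I2: z[3]−=0.244, z[0]+=0.244
R4: Y=0.02075+0.000j on G[3,1]
R5: Y=0.1126+0.000j on G[2,1]
V1: row V0−V1=2.49, i_V1 at 0,1
solve → V1=-2.490+0.000j, V2=-3.354+0.8289j, V3=-3.650+0.6352j
aux → i_V1=-0.001512-0.1874j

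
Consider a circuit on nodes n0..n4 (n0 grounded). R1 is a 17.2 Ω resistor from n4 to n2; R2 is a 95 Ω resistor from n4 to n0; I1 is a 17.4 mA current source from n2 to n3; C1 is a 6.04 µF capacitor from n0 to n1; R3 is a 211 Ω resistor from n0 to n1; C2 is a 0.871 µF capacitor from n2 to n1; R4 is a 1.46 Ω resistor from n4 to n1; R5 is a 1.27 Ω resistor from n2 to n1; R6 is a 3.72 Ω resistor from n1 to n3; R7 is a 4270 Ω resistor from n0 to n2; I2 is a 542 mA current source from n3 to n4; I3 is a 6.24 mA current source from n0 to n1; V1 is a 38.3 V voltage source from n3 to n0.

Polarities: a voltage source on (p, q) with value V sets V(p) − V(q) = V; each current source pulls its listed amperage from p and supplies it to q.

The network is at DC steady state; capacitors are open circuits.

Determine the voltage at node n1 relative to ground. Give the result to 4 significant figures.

38.07 V

Element admittances at DC:
  Y(R1) = 0.05814 S between n4,n2
  Y(R2) = 0.01053 S between n4,n0
  I1: injects 0.0174 A into n3 (from n2)
  Y(C1) = 0.000 S between n0,n1
  Y(R3) = 0.004739 S between n0,n1
  Y(C2) = 0.000 S between n2,n1
  Y(R4) = 0.6849 S between n4,n1
  Y(R5) = 0.7874 S between n2,n1
  Y(R6) = 0.2688 S between n1,n3
  Y(R7) = 0.0002342 S between n0,n2
  I2: injects 0.542 A into n4 (from n3)
  I3: injects 0.00624 A into n1 (from n0)
  V1: constraint V(n3)−V(n0) = 38.3
Assemble and solve the 5×5 MNA system:
  V(n1)=38.07  V(n2)=38.05  V(n3)=38.30  V(n4)=38.26
  i(V1)=-0.5858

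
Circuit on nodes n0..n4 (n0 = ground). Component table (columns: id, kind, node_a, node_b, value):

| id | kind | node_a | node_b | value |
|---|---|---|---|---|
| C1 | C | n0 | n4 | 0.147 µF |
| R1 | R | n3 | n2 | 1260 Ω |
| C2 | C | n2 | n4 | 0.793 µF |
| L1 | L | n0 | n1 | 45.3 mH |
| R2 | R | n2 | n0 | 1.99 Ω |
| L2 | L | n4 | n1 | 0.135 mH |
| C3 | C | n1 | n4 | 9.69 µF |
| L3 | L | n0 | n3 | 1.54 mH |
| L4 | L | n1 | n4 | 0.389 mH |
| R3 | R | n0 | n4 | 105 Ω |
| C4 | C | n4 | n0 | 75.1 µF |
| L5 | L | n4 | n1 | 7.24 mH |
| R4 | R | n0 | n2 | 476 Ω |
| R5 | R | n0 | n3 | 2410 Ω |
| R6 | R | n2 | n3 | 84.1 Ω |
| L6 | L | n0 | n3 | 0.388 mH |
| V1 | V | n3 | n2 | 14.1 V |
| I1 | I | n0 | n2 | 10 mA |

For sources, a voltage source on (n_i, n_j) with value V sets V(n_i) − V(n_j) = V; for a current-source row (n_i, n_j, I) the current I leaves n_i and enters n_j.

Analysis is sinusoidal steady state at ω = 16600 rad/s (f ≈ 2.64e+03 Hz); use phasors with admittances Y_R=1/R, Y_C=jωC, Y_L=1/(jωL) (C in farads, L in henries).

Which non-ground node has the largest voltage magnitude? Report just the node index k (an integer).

Apply KCL at each of the 4 non-ground nodes and solve the resulting linear system.
Node n1: branches {L1, L2, C3, L4, L5} → V_1 = -0.01827+0.04992j
Node n2: branches {R1, C2, R2, R4, R6, V1, I1} → V_2 = -1.719+4.810j
Node n3: branches {R1, L3, R5, R6, L6, V1} → V_3 = 12.38+4.810j
Node n4: branches {C1, C2, L2, C3, L4, R3, C4, L5} → V_4 = -0.01832+0.05007j
Source currents: i(V1)=-1.119+2.405j

3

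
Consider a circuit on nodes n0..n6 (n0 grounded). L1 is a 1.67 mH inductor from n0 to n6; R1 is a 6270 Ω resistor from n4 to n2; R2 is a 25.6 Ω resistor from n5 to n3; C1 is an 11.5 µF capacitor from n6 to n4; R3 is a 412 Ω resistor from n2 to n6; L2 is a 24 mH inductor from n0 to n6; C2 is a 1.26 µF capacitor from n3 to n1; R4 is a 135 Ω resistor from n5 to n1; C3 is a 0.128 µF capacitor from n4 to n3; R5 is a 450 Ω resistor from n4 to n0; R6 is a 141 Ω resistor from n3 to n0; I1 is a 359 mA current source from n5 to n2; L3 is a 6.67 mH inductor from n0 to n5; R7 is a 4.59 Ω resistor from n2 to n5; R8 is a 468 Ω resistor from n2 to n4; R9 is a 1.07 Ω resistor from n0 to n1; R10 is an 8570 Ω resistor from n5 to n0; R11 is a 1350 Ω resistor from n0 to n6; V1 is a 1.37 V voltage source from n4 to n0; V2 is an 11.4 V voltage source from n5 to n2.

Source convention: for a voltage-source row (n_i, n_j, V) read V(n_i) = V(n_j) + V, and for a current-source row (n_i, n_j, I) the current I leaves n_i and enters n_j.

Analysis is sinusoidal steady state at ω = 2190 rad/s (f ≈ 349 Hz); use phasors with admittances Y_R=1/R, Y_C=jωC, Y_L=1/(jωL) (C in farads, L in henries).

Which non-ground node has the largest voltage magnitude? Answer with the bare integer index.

2

MNA unknowns: 6 node voltages V₁..V_6 plus 2 source currents (V1, V2)
L1: Y=0.000-0.2734j on G[0,6]
R1: Y=0.0001595+0.000j on G[4,2]
R2: Y=0.03906+0.000j on G[5,3]
C1: Y=0.000+0.02518j on G[6,4]
R3: Y=0.002427+0.000j on G[2,6]
L2: Y=0.000-0.01903j on G[0,6]
C2: Y=0.000+0.002759j on G[3,1]
R4: Y=0.007407+0.000j on G[5,1]
C3: Y=0.000+0.0002803j on G[4,3]
R5: Y=0.002222+0.000j on G[4,0]
R6: Y=0.007092+0.000j on G[3,0]
I1: z[5]−=0.359, z[2]+=0.359
L3: Y=0.000-0.06846j on G[0,5]
R7: Y=0.2179+0.000j on G[2,5]
R8: Y=0.002137+0.000j on G[2,4]
R9: Y=0.9346+0.000j on G[0,1]
R10: Y=0.0001167+0.000j on G[5,0]
R11: Y=0.0007407+0.000j on G[0,6]
V1: row V4−V0=1.37, i_V1 at 4,0
V2: row V5−V2=11.4, i_V2 at 5,2
solve → V1=-0.0002120+0.006914j, V2=-11.18+0.7942j, V3=0.2282+0.6654j, V4=1.370+0.000j, V5=0.2183+0.7942j, V6=-0.1375-0.09992j
aux → i_V1=-0.02954-0.03646j, i_V2=-2.898+0.003994j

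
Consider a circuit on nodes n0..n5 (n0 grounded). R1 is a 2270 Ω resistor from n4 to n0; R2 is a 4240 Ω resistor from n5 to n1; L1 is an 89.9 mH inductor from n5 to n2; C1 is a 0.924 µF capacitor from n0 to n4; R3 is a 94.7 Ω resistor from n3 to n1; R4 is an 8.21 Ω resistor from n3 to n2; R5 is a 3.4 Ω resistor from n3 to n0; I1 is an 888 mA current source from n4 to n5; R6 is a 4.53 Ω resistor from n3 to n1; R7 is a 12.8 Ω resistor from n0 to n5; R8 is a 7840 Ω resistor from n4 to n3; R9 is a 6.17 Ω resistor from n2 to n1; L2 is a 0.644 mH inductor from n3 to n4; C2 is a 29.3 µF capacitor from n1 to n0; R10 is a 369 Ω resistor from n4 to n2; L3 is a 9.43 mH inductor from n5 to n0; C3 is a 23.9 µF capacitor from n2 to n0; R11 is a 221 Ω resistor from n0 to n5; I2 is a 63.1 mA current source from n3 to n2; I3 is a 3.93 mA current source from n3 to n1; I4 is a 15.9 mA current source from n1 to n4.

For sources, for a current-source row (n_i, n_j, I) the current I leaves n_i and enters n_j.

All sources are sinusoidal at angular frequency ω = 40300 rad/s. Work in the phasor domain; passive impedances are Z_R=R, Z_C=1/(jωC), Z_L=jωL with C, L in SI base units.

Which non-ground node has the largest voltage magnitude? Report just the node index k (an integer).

Element admittances at ω=40300 rad/s:
  Y(R1) = 0.0004405+0.000j S between n4,n0
  Y(R2) = 0.0002358+0.000j S between n5,n1
  Y(L1) = 0.000-0.0002760j S between n5,n2
  Y(C1) = 0.000+0.03724j S between n0,n4
  Y(R3) = 0.01056+0.000j S between n3,n1
  Y(R4) = 0.1218+0.000j S between n3,n2
  Y(R5) = 0.2941+0.000j S between n3,n0
  I1: injects 0.888 A into n5 (from n4)
  Y(R6) = 0.2208+0.000j S between n3,n1
  Y(R7) = 0.07812+0.000j S between n0,n5
  Y(R8) = 0.0001276+0.000j S between n4,n3
  Y(R9) = 0.1621+0.000j S between n2,n1
  Y(L2) = 0.000-0.03853j S between n3,n4
  Y(C2) = 0.000+1.181j S between n1,n0
  Y(R10) = 0.002710+0.000j S between n4,n2
  Y(L3) = 0.000-0.002631j S between n5,n0
  Y(C3) = 0.000+0.9632j S between n2,n0
  Y(R11) = 0.004525+0.000j S between n0,n5
  I2: injects 0.0631 A into n2 (from n3)
  I3: injects 0.00393 A into n1 (from n3)
  I4: injects 0.0159 A into n4 (from n1)
Assemble and solve the 5×5 MNA system:
  V(n1)=1.584+0.7813j  V(n2)=0.9847+0.6183j  V(n3)=-1.942+8.981j  V(n4)=-146.3-34.05j  V(n5)=10.71+0.3745j

4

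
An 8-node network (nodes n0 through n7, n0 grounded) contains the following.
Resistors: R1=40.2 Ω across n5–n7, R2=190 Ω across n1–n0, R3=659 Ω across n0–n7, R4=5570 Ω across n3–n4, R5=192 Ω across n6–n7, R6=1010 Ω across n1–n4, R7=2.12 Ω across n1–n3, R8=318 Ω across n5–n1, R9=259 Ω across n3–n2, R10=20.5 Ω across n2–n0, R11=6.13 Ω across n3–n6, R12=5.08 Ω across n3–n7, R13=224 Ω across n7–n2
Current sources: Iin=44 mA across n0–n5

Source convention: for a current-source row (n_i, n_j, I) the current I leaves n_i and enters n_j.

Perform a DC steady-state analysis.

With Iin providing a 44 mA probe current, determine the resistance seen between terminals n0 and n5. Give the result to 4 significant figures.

Element admittances at DC:
  Y(R1) = 0.02488 S between n5,n7
  Y(R2) = 0.005263 S between n1,n0
  Y(R3) = 0.001517 S between n0,n7
  Y(R4) = 0.0001795 S between n3,n4
  Y(R5) = 0.005208 S between n6,n7
  Y(R6) = 0.0009901 S between n1,n4
  Y(R7) = 0.4717 S between n1,n3
  Y(R8) = 0.003145 S between n5,n1
  Y(R9) = 0.003861 S between n3,n2
  Y(R10) = 0.04878 S between n2,n0
  Y(R11) = 0.1631 S between n3,n6
  Y(R12) = 0.1969 S between n3,n7
  Y(R13) = 0.004464 S between n7,n2
  Iin: injects 0.044 A into n5 (from n0)
Assemble and solve the 7×7 MNA system:
  V(n1)=3.112  V(n2)=0.4654  V(n3)=3.135  V(n4)=3.116  V(n5)=4.797  V(n6)=3.139  V(n7)=3.241

R_eq = 109.0 Ω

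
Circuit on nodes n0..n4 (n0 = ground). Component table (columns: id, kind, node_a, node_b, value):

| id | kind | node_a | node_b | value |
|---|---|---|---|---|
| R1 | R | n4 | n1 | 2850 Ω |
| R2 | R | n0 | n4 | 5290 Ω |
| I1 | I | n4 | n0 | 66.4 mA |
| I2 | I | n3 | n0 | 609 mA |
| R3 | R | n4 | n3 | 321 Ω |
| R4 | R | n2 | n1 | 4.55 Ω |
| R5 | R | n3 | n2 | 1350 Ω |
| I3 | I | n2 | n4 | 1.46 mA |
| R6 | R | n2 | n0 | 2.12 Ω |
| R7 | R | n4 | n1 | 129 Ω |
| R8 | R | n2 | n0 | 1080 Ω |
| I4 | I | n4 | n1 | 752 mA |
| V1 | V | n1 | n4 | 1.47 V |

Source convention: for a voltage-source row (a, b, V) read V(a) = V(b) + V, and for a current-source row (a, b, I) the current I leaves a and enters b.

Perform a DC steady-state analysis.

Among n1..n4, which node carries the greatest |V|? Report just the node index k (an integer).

Apply KCL at each of the 4 non-ground nodes and solve the resulting linear system.
Node n1: branches {R1, R4, R7, I4, V1} → V_1 = -3.945
Node n2: branches {R4, R5, I3, R6, R8} → V_2 = -1.427
Node n3: branches {I2, R3, R5} → V_3 = -162.6
Node n4: branches {R1, R2, I1, R3, I3, R7, I4, V1} → V_4 = -5.415
Source currents: i(V1)=1.294

3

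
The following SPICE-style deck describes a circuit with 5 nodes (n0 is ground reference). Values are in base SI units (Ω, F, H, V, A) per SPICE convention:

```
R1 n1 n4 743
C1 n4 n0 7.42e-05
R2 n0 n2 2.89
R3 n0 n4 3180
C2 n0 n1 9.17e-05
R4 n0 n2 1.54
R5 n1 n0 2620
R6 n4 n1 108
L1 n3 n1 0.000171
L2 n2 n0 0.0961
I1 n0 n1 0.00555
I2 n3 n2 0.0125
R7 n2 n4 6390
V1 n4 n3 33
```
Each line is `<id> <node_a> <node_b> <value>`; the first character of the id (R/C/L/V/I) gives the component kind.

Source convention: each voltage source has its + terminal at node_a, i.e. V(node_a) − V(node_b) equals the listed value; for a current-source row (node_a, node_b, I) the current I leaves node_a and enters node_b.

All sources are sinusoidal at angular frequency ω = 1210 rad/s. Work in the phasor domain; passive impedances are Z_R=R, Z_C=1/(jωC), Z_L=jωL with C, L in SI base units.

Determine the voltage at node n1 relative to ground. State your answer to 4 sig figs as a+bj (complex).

-14.91+0.08412j V

Element admittances at ω=1210 rad/s:
  Y(R1) = 0.001346+0.000j S between n1,n4
  Y(C1) = 0.000+0.08978j S between n4,n0
  Y(R2) = 0.3460+0.000j S between n0,n2
  Y(R3) = 0.0003145+0.000j S between n0,n4
  Y(C2) = 0.000+0.1110j S between n0,n1
  Y(R4) = 0.6494+0.000j S between n0,n2
  Y(R5) = 0.0003817+0.000j S between n1,n0
  Y(R6) = 0.009259+0.000j S between n4,n1
  Y(L1) = 0.000-4.833j S between n3,n1
  Y(L2) = 0.000-0.008600j S between n2,n0
  I1: injects 0.00555 A into n1 (from n0)
  I2: injects 0.0125 A into n2 (from n3)
  Y(R7) = 0.0001565+0.000j S between n2,n4
  V1: constraint V(n4)−V(n3) = 33
Assemble and solve the 5×5 MNA system:
  V(n1)=-14.91+0.08412j  V(n2)=0.01545+0.0001345j  V(n3)=-14.57+0.006700j  V(n4)=18.43+0.006700j
  i(V1)=-0.3617-1.654j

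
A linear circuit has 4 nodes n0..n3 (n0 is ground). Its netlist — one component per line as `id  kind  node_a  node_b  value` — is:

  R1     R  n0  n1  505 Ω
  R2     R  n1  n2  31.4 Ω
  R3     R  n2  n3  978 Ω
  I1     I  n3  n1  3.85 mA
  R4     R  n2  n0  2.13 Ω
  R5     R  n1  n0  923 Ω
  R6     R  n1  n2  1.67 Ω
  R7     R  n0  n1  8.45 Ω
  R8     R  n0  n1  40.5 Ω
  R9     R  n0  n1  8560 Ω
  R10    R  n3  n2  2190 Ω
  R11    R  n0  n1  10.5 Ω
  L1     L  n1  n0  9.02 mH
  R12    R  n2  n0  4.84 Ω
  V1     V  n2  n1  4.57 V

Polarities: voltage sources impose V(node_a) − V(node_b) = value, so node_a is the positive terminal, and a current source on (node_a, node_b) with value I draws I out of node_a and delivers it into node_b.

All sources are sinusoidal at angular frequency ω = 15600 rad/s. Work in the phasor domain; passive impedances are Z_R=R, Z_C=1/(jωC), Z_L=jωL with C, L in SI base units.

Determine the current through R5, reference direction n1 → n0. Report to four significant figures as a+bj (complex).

MNA unknowns: 3 node voltages V₁..V_3 plus 1 source current (V1)
R1: Y=0.001980+0.000j on G[0,1]
R2: Y=0.03185+0.000j on G[1,2]
R3: Y=0.001022+0.000j on G[2,3]
I1: z[3]−=0.00385, z[1]+=0.00385
R4: Y=0.4695+0.000j on G[2,0]
R5: Y=0.001083+0.000j on G[1,0]
R6: Y=0.5988+0.000j on G[1,2]
R7: Y=0.1183+0.000j on G[0,1]
R8: Y=0.02469+0.000j on G[0,1]
R9: Y=0.0001168+0.000j on G[0,1]
R10: Y=0.0004566+0.000j on G[3,2]
R11: Y=0.09524+0.000j on G[0,1]
L1: Y=0.000-0.007107j on G[1,0]
R12: Y=0.2066+0.000j on G[2,0]
V1: row V2−V1=4.57, i_V1 at 2,1
solve → V1=-3.367-0.02608j, V2=1.203-0.02608j, V3=-1.400-0.02608j
aux → i_V1=-3.699+0.01763j

-0.003648-2.826e-05j A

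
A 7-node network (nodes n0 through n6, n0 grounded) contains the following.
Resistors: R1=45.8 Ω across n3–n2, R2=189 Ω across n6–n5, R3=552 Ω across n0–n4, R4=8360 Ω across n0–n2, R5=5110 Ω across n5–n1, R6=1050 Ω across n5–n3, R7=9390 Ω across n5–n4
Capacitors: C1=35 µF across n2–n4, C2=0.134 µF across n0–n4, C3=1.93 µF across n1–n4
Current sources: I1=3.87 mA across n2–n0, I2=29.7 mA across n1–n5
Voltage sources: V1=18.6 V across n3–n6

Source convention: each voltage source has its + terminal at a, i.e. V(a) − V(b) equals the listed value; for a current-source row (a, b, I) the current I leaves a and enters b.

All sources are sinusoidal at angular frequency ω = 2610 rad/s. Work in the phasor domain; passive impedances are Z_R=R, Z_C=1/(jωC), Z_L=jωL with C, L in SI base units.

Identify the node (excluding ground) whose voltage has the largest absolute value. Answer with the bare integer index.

Apply KCL at each of the 6 non-ground nodes and solve the resulting linear system.
Node n1: branches {C3, R5, I2} → V_1 = -2.182+6.610j
Node n2: branches {R1, C1, I1, R4} → V_2 = -1.924+0.05563j
Node n3: branches {R1, R6, V1} → V_3 = -0.4405+0.1124j
Node n4: branches {C1, C2, C3, R3, R7} → V_4 = -1.938+0.3704j
Node n5: branches {R2, R5, R6, R7, I2} → V_5 = -11.01+0.3108j
Node n6: branches {R2, V1} → V_6 = -19.04+0.1124j
Source currents: i(V1)=-0.04247-0.001050j

6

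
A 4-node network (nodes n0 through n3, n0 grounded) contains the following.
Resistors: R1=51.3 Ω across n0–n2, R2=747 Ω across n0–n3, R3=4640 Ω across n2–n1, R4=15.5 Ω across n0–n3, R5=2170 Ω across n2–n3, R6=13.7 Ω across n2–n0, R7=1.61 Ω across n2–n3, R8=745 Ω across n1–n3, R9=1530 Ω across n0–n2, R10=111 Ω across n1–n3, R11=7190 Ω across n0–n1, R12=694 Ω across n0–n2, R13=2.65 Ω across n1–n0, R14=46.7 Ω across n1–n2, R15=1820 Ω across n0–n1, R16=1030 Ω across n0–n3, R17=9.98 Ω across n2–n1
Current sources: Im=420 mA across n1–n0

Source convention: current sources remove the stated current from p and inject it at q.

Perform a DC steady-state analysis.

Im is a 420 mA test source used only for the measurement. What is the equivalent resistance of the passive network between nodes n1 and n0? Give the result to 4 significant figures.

R_eq = 2.223 Ω

Apply KCL at each of the 3 non-ground nodes and solve the resulting linear system.
Node n1: branches {R3, R8, R10, R11, R13, R14, R15, R17, Im} → V_1 = -0.9337
Node n2: branches {R1, R3, R5, R6, R7, R9, R12, R14, R17} → V_2 = -0.4292
Node n3: branches {R2, R4, R5, R7, R8, R10, R16} → V_3 = -0.3956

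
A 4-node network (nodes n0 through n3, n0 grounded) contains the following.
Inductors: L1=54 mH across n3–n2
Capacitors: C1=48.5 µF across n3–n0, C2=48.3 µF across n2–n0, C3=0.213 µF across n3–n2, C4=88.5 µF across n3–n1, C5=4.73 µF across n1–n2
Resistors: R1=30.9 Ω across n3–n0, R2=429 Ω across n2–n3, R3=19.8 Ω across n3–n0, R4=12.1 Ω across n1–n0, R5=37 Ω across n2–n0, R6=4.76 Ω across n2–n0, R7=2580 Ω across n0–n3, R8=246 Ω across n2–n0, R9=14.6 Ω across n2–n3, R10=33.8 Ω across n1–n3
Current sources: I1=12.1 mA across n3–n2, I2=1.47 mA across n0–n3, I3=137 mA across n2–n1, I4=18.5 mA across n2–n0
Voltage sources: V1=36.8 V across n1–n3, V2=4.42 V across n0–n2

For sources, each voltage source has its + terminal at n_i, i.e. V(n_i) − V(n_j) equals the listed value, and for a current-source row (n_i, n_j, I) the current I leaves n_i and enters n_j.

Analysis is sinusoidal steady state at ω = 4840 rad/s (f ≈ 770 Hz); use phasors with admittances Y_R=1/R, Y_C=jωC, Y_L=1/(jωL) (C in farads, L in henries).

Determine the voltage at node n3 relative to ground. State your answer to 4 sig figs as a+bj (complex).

Apply KCL at each of the 3 non-ground nodes and solve the resulting linear system.
Node n1: branches {R4, C4, I3, C5, R10, V1} → V_1 = 28.52+4.977j
Node n2: branches {L1, C2, I1, R2, C3, R5, R6, I3, R8, R9, C5, I4, V2} → V_2 = -4.420+0.000j
Node n3: branches {L1, C1, R1, I1, R2, R3, C3, I2, C4, R7, R9, R10, V1} → V_3 = -8.278+4.977j
Source currents: i(V1)=-3.195-16.93j, i(V2)=-0.5493-2.151j

-8.278+4.977j V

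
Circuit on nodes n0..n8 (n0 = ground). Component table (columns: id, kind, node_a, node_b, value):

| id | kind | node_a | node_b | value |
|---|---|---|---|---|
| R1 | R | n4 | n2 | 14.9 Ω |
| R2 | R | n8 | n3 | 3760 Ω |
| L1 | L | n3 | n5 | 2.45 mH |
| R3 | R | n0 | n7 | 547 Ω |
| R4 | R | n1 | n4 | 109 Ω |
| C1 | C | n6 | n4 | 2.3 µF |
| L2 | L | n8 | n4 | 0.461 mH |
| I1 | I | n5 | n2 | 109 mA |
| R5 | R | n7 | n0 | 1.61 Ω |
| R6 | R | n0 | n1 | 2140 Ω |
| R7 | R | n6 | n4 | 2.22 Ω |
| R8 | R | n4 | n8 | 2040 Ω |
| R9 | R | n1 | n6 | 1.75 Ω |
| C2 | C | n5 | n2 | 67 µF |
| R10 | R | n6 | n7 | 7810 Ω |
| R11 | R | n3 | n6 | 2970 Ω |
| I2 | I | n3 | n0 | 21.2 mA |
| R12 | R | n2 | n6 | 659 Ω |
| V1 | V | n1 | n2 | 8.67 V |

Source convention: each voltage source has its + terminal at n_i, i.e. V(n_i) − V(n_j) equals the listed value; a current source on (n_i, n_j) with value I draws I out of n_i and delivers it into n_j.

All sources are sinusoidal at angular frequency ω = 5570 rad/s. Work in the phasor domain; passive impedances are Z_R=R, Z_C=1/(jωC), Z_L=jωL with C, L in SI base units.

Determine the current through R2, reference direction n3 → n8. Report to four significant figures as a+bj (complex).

-0.001829+2.437e-05j A

Element admittances at ω=5570 rad/s:
  Y(R1) = 0.06711+0.000j S between n4,n2
  Y(R2) = 0.0002660+0.000j S between n8,n3
  Y(L1) = 0.000-0.07328j S between n3,n5
  Y(R3) = 0.001828+0.000j S between n0,n7
  Y(R4) = 0.009174+0.000j S between n1,n4
  Y(C1) = 0.000+0.01281j S between n6,n4
  Y(L2) = 0.000-0.3894j S between n8,n4
  I1: injects 0.109 A into n2 (from n5)
  Y(R5) = 0.6211+0.000j S between n7,n0
  Y(R6) = 0.0004673+0.000j S between n0,n1
  Y(R7) = 0.4505+0.000j S between n6,n4
  Y(R8) = 0.0004902+0.000j S between n4,n8
  Y(R9) = 0.5714+0.000j S between n1,n6
  Y(C2) = 0.000+0.3732j S between n5,n2
  Y(R10) = 0.0001280+0.000j S between n6,n7
  Y(R11) = 0.0003367+0.000j S between n3,n6
  I2: injects 0.0212 A into n0 (from n3)
  Y(R12) = 0.001517+0.000j S between n2,n6
  V1: constraint V(n1)−V(n2) = 8.67
Assemble and solve the 9×9 MNA system:
  V(n1)=-35.44+0.0006003j  V(n2)=-44.11+0.0006003j  V(n3)=-44.11+0.1093j  V(n4)=-37.23+0.02238j  V(n5)=-44.11+0.3375j  V(n6)=-36.24-0.002191j  V(n7)=-0.007447-4.503e-07j  V(n8)=-37.23+0.01768j
  i(V1)=-0.4569-0.001396j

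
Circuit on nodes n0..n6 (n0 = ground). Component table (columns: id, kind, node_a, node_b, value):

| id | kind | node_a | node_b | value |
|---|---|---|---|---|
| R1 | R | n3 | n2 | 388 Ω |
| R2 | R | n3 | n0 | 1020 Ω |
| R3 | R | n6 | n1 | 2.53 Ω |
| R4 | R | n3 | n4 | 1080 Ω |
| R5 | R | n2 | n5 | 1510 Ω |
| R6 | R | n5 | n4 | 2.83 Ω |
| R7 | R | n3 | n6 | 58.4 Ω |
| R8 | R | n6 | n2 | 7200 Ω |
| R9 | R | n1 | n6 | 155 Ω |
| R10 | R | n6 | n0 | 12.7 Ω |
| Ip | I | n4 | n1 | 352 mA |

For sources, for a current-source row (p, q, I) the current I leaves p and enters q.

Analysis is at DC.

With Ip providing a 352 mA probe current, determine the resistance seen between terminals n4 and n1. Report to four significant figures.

R_eq = 741.4 Ω

MNA unknowns: 6 node voltages V₁..V_6
R1: Y=0.002577 on G[3,2]
R2: Y=0.0009804 on G[3,0]
R3: Y=0.3953 on G[6,1]
R4: Y=0.0009259 on G[3,4]
R5: Y=0.0006623 on G[2,5]
R6: Y=0.3534 on G[5,4]
R7: Y=0.01712 on G[3,6]
R8: Y=0.0001389 on G[6,2]
R9: Y=0.006452 on G[1,6]
R10: Y=0.07874 on G[6,0]
Ip: z[4]−=0.352, z[1]+=0.352
solve → V1=1.109, V2=-65.14, V3=-18.72, V4=-259.9, V5=-259.5, V6=0.2331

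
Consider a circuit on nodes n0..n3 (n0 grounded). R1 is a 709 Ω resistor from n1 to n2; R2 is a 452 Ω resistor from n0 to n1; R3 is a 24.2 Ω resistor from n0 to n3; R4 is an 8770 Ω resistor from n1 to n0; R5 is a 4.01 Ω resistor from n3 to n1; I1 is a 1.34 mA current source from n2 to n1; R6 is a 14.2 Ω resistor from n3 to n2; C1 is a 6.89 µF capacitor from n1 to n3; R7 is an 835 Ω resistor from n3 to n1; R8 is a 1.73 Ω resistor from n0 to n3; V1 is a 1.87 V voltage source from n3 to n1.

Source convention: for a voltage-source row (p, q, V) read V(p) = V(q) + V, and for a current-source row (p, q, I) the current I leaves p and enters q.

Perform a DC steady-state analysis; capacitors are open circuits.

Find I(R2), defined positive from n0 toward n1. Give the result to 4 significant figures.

Element admittances at DC:
  Y(R1) = 0.001410 S between n1,n2
  Y(R2) = 0.002212 S between n0,n1
  Y(R3) = 0.04132 S between n0,n3
  Y(R4) = 0.0001140 S between n1,n0
  Y(R5) = 0.2494 S between n3,n1
  I1: injects 0.00134 A into n1 (from n2)
  Y(R6) = 0.07042 S between n3,n2
  Y(C1) = 0.000 S between n1,n3
  Y(R7) = 0.001198 S between n3,n1
  Y(R8) = 0.5780 S between n0,n3
  V1: constraint V(n3)−V(n1) = 1.87
Assemble and solve the 4×4 MNA system:
  V(n1)=-1.863  V(n2)=-0.04837  V(n3)=0.006998
  i(V1)=-0.4768

0.004122 A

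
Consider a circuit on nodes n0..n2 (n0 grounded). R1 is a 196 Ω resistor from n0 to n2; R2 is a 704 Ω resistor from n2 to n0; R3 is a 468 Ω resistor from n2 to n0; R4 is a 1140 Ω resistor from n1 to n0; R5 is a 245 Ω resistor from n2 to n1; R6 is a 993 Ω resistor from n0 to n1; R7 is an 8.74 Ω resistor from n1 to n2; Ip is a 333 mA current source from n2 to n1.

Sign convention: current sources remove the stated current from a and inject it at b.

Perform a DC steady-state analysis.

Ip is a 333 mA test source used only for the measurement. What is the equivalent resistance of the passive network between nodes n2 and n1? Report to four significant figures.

R_eq = 8.330 Ω

Apply KCL at each of the 2 non-ground nodes and solve the resulting linear system.
Node n1: branches {R4, R5, R6, R7, Ip} → V_1 = 2.278
Node n2: branches {R1, R2, R3, R5, R7, Ip} → V_2 = -0.4957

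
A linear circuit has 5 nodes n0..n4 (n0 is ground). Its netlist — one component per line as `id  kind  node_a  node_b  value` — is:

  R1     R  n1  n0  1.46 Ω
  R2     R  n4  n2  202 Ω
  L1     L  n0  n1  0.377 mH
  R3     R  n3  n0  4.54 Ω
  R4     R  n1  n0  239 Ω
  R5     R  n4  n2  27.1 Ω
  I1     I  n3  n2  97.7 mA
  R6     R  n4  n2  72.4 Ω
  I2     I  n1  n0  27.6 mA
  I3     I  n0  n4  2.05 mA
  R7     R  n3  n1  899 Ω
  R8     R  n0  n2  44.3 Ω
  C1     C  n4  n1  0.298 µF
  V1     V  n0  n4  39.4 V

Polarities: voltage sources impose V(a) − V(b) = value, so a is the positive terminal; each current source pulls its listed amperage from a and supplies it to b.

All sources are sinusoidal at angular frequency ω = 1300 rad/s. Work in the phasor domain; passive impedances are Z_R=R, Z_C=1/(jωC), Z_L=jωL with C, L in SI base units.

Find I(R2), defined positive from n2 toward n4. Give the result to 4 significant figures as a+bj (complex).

MNA unknowns: 4 node voltages V₁..V_4 plus 1 source current (V1)
R1: Y=0.6849+0.000j on G[1,0]
R2: Y=0.004950+0.000j on G[4,2]
L1: Y=0.000-2.040j on G[0,1]
R3: Y=0.2203+0.000j on G[3,0]
R4: Y=0.004184+0.000j on G[1,0]
R5: Y=0.03690+0.000j on G[4,2]
I1: z[3]−=0.0977, z[2]+=0.0977
R6: Y=0.01381+0.000j on G[4,2]
I2: z[1]−=0.0276, z[0]+=0.0276
I3: z[0]−=0.00205, z[4]+=0.00205
R7: Y=0.001112+0.000j on G[3,1]
R8: Y=0.02257+0.000j on G[0,2]
C1: Y=0.000+0.0003874j on G[4,1]
V1: row V0−V4=39.4, i_V1 at 0,4
solve → V1=0.002533-0.01463j, V2=-26.78+0.000j, V3=-0.4413-7.350e-05j, V4=-39.40+0.000j
aux → i_V1=-0.7043-0.01526j

0.06246+0.000j A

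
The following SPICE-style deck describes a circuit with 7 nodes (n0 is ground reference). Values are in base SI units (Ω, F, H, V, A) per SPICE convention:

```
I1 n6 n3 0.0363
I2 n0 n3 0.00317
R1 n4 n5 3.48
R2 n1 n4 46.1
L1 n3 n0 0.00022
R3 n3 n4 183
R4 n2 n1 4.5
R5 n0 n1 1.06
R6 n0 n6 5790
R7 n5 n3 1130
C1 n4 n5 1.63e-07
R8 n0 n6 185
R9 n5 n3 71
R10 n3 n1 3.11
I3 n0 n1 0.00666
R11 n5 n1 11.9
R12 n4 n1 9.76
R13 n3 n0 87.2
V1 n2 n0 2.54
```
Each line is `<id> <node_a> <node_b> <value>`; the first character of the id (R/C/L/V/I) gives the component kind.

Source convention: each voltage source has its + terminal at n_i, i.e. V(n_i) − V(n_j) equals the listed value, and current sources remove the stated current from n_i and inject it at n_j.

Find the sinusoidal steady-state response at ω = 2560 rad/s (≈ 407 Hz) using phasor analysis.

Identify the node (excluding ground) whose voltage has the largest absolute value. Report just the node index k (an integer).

6

Element admittances at ω=2560 rad/s:
  I1: injects 0.0363 A into n3 (from n6)
  I2: injects 0.00317 A into n3 (from n0)
  Y(R1) = 0.2874+0.000j S between n4,n5
  Y(R2) = 0.02169+0.000j S between n1,n4
  Y(L1) = 0.000-1.776j S between n3,n0
  Y(R3) = 0.005464+0.000j S between n3,n4
  Y(R4) = 0.2222+0.000j S between n2,n1
  Y(R5) = 0.9434+0.000j S between n0,n1
  Y(R6) = 0.0001727+0.000j S between n0,n6
  Y(R7) = 0.0008850+0.000j S between n5,n3
  Y(C1) = 0.000+0.0004173j S between n4,n5
  Y(R8) = 0.005405+0.000j S between n0,n6
  Y(R9) = 0.01408+0.000j S between n5,n3
  Y(R10) = 0.3215+0.000j S between n3,n1
  I3: injects 0.00666 A into n1 (from n0)
  Y(R11) = 0.08403+0.000j S between n5,n1
  Y(R12) = 0.1025+0.000j S between n4,n1
  Y(R13) = 0.01147+0.000j S between n3,n0
  V1: constraint V(n2)−V(n0) = 2.54
Assemble and solve the 7×7 MNA system:
  V(n1)=0.3825+0.02092j  V(n2)=2.540+0.000j  V(n3)=0.01434+0.09265j  V(n4)=0.3525+0.02678j  V(n5)=0.3459+0.02807j  V(n6)=-6.508+0.000j
  i(V1)=-0.4794+0.004650j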